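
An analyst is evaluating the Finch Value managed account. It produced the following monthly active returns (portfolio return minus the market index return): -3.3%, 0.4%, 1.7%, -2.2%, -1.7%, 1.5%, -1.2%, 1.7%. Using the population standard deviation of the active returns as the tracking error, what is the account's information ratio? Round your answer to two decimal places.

-0.21

r̄ = (-3.3 + 0.4 + 1.7 − 2.2 − 1.7 + 1.5 − 1.2 + 1.7) / 8 = -3.10 / 8 = -0.3875%
Population σ = √[Σ(r − r̄)² / 8] = √[27.0488 / 8] = √3.3811 = 1.8388%
IR = r̄ / tracking error = -0.3875 / 1.8388 = -0.2107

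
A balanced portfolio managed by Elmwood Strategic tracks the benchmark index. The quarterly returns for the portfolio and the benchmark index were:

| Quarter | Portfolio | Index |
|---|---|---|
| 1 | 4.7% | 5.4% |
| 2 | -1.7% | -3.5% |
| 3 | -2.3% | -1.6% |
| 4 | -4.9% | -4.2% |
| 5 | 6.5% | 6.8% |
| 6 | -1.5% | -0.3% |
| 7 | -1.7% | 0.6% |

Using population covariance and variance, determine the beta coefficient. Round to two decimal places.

r̄p = -0.1286%,  r̄m = 0.4571%
Cov = Σ(rp − r̄p)(rm − r̄m) / 7 = 14.2331
Var(rm) = Σ(rm − r̄m)² / 7 = 15.2624
β = Cov / Var = 14.2331 / 15.2624 = 0.9326

0.93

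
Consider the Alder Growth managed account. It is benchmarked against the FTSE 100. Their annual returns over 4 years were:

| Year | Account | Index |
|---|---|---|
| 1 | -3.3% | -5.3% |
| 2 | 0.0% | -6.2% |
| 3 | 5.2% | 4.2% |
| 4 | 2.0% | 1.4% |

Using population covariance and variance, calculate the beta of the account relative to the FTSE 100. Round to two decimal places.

r̄p = 0.9750%,  r̄m = -1.4750%
Cov = Σ(rp − r̄p)(rm − r̄m) / 4 = 11.9706
Var(rm) = Σ(rm − r̄m)² / 4 = 19.3569
β = Cov / Var = 11.9706 / 19.3569 = 0.6184

0.62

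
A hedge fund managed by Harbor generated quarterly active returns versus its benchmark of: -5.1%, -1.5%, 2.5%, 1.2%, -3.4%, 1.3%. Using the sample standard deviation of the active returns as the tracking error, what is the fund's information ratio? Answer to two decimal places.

r̄ = (-5.1 − 1.5 + 2.5 + 1.2 − 3.4 + 1.3) / 6 = -0.8333%
Σ(r − r̄)² = (-5.1 − (-0.8333))² + (-1.5 − (-0.8333))² + (2.5 − (-0.8333))² + … = 45.0333
σ = √[45.0333 / 5] = 3.0011%
IR = r̄ / tracking error = -0.8333 / 3.0011 = -0.2777

-0.28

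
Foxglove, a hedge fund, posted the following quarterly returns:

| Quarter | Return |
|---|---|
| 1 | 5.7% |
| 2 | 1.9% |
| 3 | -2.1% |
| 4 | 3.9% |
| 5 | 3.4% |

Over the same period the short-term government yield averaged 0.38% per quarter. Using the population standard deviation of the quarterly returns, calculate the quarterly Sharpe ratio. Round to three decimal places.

Mean return r̄ = 12.80 / 5 = 2.5600%
Population σ = √[Σ(r − r̄)² / 5] = √[34.5120 / 5] = √6.9024 = 2.6272%
Sharpe = (r̄ − rf) / σ = (2.5600 − 0.38) / 2.6272 = 2.1800 / 2.6272 = 0.8298

0.830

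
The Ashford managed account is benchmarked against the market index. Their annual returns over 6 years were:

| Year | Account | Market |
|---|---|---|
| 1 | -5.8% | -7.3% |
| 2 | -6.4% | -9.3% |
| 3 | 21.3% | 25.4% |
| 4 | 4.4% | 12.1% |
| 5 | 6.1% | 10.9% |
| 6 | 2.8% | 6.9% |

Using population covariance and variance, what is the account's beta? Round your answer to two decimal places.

0.75

r̄p = 3.7333%,  r̄m = 6.4500%
Cov = Σ(rp − r̄p)(rm − r̄m) / 6 = 106.2417
Var(rm) = Σ(rm − r̄m)² / 6 = 141.3592
β = Cov / Var = 106.2417 / 141.3592 = 0.7516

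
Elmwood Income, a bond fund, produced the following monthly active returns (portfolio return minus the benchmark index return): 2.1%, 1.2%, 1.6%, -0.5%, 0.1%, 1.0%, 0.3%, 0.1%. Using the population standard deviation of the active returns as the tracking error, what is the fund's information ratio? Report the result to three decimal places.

Mean return r̄ = 5.90 / 8 = 0.7375%
Σ(r − r̄)² = (2.1 − 0.7375)² + (1.2 − 0.7375)² + … = 5.4188
population σ = √(5.4188 / 8) = √0.6774 = 0.8230%
IR = r̄ / tracking error = 0.7375 / 0.8230 = 0.8961

0.896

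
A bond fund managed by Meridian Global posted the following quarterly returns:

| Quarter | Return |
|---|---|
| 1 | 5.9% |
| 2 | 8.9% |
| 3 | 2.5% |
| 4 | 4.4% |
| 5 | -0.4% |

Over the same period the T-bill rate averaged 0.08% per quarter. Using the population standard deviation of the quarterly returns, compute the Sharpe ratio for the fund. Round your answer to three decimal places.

μ = (5.9 + 8.9 + 2.5 + 4.4 − 0.4) / 5 = 21.30 / 5 = 4.2600%
Σ(r − μ)² = 49.0520; population σ = √(49.0520/5) = 3.1322%
Sharpe = (μ − rf) / σ = (4.2600 − 0.08) / 3.1322 = 4.1800 / 3.1322 = 1.3345

1.335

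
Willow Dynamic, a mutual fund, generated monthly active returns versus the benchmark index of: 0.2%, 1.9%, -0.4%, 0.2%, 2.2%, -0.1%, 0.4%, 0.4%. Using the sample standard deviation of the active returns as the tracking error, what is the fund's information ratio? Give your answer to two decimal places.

r̄ = (0.2 + 1.9 − 0.4 + 0.2 + 2.2 − 0.1 + 0.4 + 0.4) / 8 = 4.80 / 8 = 0.6000%
Σ(r − r̄)² = (0.2 − 0.6000)² + (1.9 − 0.6000)² + (-0.4 − 0.6000)² + … = 6.1400
sample σ = √(6.1400 / 7) = √0.8771 = 0.9365%
IR = r̄ / tracking error = 0.6000 / 0.9365 = 0.6407

0.64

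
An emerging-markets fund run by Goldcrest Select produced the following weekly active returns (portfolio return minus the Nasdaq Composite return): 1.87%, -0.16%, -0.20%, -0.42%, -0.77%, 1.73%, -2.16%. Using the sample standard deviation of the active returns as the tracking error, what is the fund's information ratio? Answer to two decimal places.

-0.01

Mean return μ = -0.110 / 7 = -0.0157%
Sample std dev = √[11.9886 / 6] = 1.4135%
IR = μ / tracking error = -0.0157 / 1.4135 = -0.0111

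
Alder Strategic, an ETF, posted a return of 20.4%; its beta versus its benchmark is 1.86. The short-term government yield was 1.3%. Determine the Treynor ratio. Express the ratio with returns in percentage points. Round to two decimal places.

Treynor = (Rp − Rf) / β = (20.4% − 1.3%) / 1.86 = 19.10 / 1.86 = 10.2688

10.27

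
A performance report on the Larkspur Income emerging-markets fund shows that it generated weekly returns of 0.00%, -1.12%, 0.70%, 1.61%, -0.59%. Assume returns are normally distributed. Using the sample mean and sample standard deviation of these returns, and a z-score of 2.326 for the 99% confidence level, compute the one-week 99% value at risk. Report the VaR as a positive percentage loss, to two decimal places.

2.38

r̄ = (0 − 1.12 + 0.7 + 1.61 − 0.59) / 5 = 0.1200%
Sample std dev = √[4.6126 / 4] = 1.0738%
VaR = −(r̄ − z·σ) = −(0.1200 − 2.326 × 1.0738) = −(-2.3777) = 2.3777%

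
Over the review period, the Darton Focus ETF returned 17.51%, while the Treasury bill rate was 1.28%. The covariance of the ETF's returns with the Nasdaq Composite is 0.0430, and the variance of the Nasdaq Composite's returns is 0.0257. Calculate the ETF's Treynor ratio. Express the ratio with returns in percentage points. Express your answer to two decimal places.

9.70

β = Cov / Var = 0.0430 / 0.0257 = 1.6732
Treynor = (Rp − Rf) / β = (17.51% − 1.28%) / 1.6732 = 16.23 / 1.6732 = 9.7000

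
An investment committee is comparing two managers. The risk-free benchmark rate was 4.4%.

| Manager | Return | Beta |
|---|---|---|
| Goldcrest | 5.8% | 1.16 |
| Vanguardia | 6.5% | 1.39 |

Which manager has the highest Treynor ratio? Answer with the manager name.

Vanguardia

Goldcrest: Treynor = (5.8% − 4.4%) / 1.16 = 1.207
Vanguardia: Treynor = (6.5% − 4.4%) / 1.39 = 1.511
Highest: Vanguardia (1.511).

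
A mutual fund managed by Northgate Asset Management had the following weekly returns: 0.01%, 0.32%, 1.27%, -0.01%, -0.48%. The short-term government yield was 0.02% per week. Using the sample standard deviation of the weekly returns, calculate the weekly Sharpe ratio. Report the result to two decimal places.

Mean return r̄ = 1.110 / 5 = 0.2220%
Σ(r − r̄)² = (0.01 − 0.2220)² + (0.32 − 0.2220)² + (1.27 − 0.2220)² + … = 1.6995
σ = √[1.6995 / 4] = 0.6518%
Sharpe = (r̄ − rf) / σ = (0.2220 − 0.02) / 0.6518 = 0.2020 / 0.6518 = 0.3099

0.31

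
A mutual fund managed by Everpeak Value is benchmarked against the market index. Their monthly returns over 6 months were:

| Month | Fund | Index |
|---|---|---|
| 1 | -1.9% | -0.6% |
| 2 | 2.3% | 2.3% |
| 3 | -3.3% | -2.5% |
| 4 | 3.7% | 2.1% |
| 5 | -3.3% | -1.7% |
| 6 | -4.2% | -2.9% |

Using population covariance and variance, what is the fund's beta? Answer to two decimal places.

1.42

r̄p = -1.1167%,  r̄m = -0.5500%
Cov = Σ(rp − r̄p)(rm − r̄m) / 6 = 6.0925
Var(rm) = Σ(rm − r̄m)² / 6 = 4.2992
β = Cov / Var = 6.0925 / 4.2992 = 1.4171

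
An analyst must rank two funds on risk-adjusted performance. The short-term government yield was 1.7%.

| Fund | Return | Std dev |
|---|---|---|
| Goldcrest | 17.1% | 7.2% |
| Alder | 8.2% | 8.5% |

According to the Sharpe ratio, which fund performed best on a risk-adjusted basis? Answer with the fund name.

Goldcrest

Goldcrest: Sharpe ratio = (17.1% − 1.7%) / 7.2% = 2.139
Alder: Sharpe ratio = (8.2% − 1.7%) / 8.5% = 0.765
Highest: Goldcrest (2.139).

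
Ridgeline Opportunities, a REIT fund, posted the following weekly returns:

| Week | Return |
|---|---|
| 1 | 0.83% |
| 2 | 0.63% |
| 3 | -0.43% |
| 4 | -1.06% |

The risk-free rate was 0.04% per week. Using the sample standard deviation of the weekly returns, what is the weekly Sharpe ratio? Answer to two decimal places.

-0.05

Mean return μ = -0.030 / 4 = -0.0075%
Sample std dev = √[2.3941 / 3] = 0.8933%
Sharpe = (μ − rf) / σ = (-0.0075 − 0.04) / 0.8933 = -0.0475 / 0.8933 = -0.0532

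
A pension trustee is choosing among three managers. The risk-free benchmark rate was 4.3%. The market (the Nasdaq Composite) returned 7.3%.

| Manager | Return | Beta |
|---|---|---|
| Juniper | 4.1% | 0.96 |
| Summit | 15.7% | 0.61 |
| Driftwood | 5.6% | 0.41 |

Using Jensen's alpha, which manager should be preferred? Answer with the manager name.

Juniper: α = 4.1% − [4.3% + 0.96 × (7.3% − 4.3%)] = -3.080
Summit: α = 15.7% − [4.3% + 0.61 × (7.3% − 4.3%)] = 9.570
Driftwood: α = 5.6% − [4.3% + 0.41 × (7.3% − 4.3%)] = 0.070
Highest: Summit (9.570).

Summit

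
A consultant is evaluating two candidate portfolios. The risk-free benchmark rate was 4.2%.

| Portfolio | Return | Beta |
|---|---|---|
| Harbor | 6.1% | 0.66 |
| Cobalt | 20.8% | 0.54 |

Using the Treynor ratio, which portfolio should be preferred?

Harbor: Treynor = (6.1% − 4.2%) / 0.66 = 2.879
Cobalt: Treynor = (20.8% − 4.2%) / 0.54 = 30.741
Highest: Cobalt (30.741).

Cobalt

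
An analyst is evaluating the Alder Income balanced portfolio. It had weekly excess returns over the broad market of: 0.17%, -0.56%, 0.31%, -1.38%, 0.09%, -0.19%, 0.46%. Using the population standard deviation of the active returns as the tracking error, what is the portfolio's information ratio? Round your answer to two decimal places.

μ = (0.17 − 0.56 + 0.31 − 1.38 + 0.09 − 0.19 + 0.46) / 7 = -1.100 / 7 = -0.1571%
Population σ = √[Σ(r − μ)² / 7] = √[2.4259 / 7] = √0.3466 = 0.5887%
IR = μ / tracking error = -0.1571 / 0.5887 = -0.2669

-0.27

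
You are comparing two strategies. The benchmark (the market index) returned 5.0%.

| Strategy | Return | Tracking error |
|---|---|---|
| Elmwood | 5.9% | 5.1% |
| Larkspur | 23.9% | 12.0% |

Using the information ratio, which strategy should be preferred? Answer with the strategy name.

Elmwood: IR = (5.9% − 5.0%) / 5.1% = 0.176
Larkspur: IR = (23.9% − 5.0%) / 12.0% = 1.575
Highest: Larkspur (1.575).

Larkspur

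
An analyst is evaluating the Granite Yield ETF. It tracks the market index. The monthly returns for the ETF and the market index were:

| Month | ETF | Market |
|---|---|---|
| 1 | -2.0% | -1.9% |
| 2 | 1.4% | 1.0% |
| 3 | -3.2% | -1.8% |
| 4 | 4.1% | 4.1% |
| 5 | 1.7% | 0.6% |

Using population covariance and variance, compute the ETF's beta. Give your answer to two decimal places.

r̄p = 0.4000%,  r̄m = 0.4000%
Cov = Σ(rp − r̄p)(rm − r̄m) / 5 = 5.5980
Var(rm) = Σ(rm − r̄m)² / 5 = 4.8440
β = Cov / Var = 5.5980 / 4.8440 = 1.1557

1.16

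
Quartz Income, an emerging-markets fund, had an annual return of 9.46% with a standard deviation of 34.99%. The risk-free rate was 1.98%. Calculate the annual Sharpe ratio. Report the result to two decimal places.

Sharpe = (Rp − Rf) / σp = (9.46% − 1.98%) / 34.99% = 7.48% / 34.99% = 0.2138

0.21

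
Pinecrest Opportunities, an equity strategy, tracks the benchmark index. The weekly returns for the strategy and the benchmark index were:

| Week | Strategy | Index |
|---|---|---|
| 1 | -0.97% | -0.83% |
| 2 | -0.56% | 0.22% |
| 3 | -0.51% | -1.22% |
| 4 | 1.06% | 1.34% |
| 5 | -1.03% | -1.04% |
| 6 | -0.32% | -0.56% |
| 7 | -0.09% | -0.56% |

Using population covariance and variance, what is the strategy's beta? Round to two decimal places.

0.66

r̄p = -0.3457%,  r̄m = -0.3786%
Cov = Σ(rp − r̄p)(rm − r̄m) / 7 = 0.4442
Var(rm) = Σ(rm − r̄m)² / 7 = 0.6753
β = Cov / Var = 0.4442 / 0.6753 = 0.6578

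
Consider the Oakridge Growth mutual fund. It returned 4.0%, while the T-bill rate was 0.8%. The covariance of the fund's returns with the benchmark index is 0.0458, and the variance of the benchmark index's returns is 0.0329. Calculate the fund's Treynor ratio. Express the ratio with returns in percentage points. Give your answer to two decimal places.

β = Cov / Var = 0.0458 / 0.0329 = 1.3921
Treynor = (Rp − Rf) / β = (4.0% − 0.8%) / 1.3921 = 3.20 / 1.3921 = 2.2987

2.30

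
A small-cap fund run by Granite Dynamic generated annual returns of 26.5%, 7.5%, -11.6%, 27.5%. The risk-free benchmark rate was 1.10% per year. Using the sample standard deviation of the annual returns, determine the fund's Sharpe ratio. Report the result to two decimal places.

Mean return μ = 49.90 / 4 = 12.4750%
Σ(r − μ)² = (26.5 − 12.4750)² + (7.5 − 12.4750)² + (-11.6 − 12.4750)² + … = 1026.8075
sample σ = √(1026.8075 / 3) = √342.2692 = 18.5005%
Sharpe = (μ − rf) / σ = (12.4750 − 1.1) / 18.5005 = 11.3750 / 18.5005 = 0.6148

0.61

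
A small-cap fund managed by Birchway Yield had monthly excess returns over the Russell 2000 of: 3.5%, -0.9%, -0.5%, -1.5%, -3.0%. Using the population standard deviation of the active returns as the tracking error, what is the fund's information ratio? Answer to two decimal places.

-0.22

r̄ = (3.5 − 0.9 − 0.5 − 1.5 − 3) / 5 = -0.4800%
Population σ = √[Σ(r − r̄)² / 5] = √[23.4080 / 5] = √4.6816 = 2.1637%
IR = r̄ / tracking error = -0.4800 / 2.1637 = -0.2218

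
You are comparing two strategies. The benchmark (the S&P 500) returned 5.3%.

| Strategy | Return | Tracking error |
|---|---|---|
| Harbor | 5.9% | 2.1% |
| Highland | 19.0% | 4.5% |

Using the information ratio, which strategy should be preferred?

Harbor: IR = (5.9% − 5.3%) / 2.1% = 0.286
Highland: IR = (19.0% − 5.3%) / 4.5% = 3.044
Highest: Highland (3.044).

Highland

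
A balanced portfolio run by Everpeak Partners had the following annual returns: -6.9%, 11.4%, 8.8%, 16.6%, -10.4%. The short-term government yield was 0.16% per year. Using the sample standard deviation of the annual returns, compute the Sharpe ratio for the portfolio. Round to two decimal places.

0.32

μ = (-6.9 + 11.4 + 8.8 + 16.6 − 10.4) / 5 = 19.50 / 5 = 3.9000%
Σ(r − μ)² = 562.6800; sample σ = √(562.6800/4) = 11.8604%
Sharpe = (μ − rf) / σ = (3.9000 − 0.16) / 11.8604 = 3.7400 / 11.8604 = 0.3153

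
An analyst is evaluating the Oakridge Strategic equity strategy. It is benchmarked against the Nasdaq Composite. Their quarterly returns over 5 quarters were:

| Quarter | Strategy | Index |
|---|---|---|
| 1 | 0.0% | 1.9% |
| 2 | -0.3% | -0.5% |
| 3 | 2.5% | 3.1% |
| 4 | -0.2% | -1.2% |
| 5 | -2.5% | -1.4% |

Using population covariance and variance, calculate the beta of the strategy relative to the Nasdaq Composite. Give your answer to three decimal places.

0.733

r̄p = -0.1000%,  r̄m = 0.3800%
Cov = Σ(rp − r̄p)(rm − r̄m) / 5 = 2.3660
Var(rm) = Σ(rm − r̄m)² / 5 = 3.2296
β = Cov / Var = 2.3660 / 3.2296 = 0.7326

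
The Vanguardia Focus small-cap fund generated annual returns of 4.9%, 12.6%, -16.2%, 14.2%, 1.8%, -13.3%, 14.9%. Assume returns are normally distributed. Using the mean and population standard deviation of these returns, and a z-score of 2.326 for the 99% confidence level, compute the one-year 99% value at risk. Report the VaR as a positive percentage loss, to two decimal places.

25.07

r̄ = (4.9 + 12.6 − 16.2 + 14.2 + 1.8 − 13.3 + 14.9) / 7 = 18.90 / 7 = 2.7000%
Σ(r − r̄)² = (4.9 − 2.7000)² + (12.6 − 2.7000)² + … = 997.9600
population σ = √(997.9600 / 7) = √142.5657 = 11.9401%
VaR = −(r̄ − z·σ) = −(2.7000 − 2.326 × 11.9401) = −(-25.0727) = 25.0727%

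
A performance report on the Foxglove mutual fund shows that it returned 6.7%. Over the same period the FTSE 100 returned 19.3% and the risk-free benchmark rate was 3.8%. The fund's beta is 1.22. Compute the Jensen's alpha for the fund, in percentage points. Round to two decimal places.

-16.01

CAPM expected return = Rf + β(Rm − Rf) = 3.8% + 1.22 × (19.3% − 3.8%) = 3.8 + 1.22 × 15.50 = 22.7100%
Jensen's α = Rp − E[R] = 6.7% − 22.7100% = -16.0100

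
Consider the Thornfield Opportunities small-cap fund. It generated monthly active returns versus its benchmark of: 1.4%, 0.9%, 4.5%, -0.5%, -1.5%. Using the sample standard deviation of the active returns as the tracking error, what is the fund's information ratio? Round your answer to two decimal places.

0.42

r̄ = (1.4 + 0.9 + 4.5 − 0.5 − 1.5) / 5 = 0.9600%
Σ(r − r̄)² = (1.4 − 0.9600)² + (0.9 − 0.9600)² + … = 20.9120
σ = √[20.9120 / 4] = 2.2865%
IR = r̄ / tracking error = 0.9600 / 2.2865 = 0.4199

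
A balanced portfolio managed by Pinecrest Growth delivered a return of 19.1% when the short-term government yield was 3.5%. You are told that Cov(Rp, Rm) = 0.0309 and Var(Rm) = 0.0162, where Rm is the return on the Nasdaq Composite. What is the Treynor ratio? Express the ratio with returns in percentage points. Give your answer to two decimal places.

8.18

β = Cov / Var = 0.0309 / 0.0162 = 1.9074
Treynor = (Rp − Rf) / β = (19.1% − 3.5%) / 1.9074 = 15.60 / 1.9074 = 8.1787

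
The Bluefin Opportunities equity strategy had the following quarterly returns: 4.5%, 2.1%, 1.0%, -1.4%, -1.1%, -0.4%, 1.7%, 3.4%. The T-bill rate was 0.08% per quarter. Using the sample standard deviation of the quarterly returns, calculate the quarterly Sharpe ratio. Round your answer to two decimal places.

0.54

Mean return r̄ = 9.80 / 8 = 1.2250%
Sample σ = √[Σ(r − r̄)² / 7] = √[31.4350 / 7] = √4.4907 = 2.1191%
Sharpe = (r̄ − rf) / σ = (1.2250 − 0.08) / 2.1191 = 1.1450 / 2.1191 = 0.5403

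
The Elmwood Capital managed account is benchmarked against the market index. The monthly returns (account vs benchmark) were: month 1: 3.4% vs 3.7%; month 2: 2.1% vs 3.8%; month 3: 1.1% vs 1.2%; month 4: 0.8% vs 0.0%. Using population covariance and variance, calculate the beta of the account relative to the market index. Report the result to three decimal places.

0.543

r̄p = 1.8500%,  r̄m = 2.1750%
Cov = Σ(rp − r̄p)(rm − r̄m) / 4 = 1.4463
Var(rm) = Σ(rm − r̄m)² / 4 = 2.6619
β = Cov / Var = 1.4463 / 2.6619 = 0.5433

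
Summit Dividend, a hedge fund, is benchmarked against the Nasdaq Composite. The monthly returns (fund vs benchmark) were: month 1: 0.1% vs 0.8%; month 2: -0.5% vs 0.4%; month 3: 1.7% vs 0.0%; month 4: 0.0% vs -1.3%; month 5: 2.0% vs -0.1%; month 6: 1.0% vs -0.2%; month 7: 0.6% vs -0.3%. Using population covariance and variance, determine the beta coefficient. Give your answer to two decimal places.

r̄p = 0.7000%,  r̄m = -0.1000%
Cov = Σ(rp − r̄p)(rm − r̄m) / 7 = -0.0300
Var(rm) = Σ(rm − r̄m)² / 7 = 0.3657
β = Cov / Var = -0.0300 / 0.3657 = -0.0820

-0.08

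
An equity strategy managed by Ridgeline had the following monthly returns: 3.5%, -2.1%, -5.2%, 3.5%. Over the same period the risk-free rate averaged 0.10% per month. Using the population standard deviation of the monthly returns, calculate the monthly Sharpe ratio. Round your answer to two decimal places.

-0.05

μ = (3.5 − 2.1 − 5.2 + 3.5) / 4 = -0.0750%
Σ(r − μ)² = (3.5 − (-0.0750))² + (-2.1 − (-0.0750))² + … = 55.9275
σ = √[55.9275 / 4] = 3.7392%
Sharpe = (μ − rf) / σ = (-0.0750 − 0.1) / 3.7392 = -0.1750 / 3.7392 = -0.0468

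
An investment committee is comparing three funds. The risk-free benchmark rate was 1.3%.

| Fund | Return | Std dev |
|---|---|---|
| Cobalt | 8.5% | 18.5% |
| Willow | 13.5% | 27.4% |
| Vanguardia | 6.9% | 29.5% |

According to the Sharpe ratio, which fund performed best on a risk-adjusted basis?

Cobalt: Sharpe ratio = (8.5% − 1.3%) / 18.5% = 0.389
Willow: Sharpe ratio = (13.5% − 1.3%) / 27.4% = 0.445
Vanguardia: Sharpe ratio = (6.9% − 1.3%) / 29.5% = 0.190
Highest: Willow (0.445).

Willow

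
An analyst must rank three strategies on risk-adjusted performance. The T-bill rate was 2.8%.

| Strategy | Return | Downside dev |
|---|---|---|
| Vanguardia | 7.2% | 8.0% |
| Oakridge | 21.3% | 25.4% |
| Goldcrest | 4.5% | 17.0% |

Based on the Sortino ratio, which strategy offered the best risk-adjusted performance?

Oakridge

Vanguardia: Sortino ratio = (7.2% − 2.8%) / 8.0% = 0.550
Oakridge: Sortino ratio = (21.3% − 2.8%) / 25.4% = 0.728
Goldcrest: Sortino ratio = (4.5% − 2.8%) / 17.0% = 0.100
Highest: Oakridge (0.728).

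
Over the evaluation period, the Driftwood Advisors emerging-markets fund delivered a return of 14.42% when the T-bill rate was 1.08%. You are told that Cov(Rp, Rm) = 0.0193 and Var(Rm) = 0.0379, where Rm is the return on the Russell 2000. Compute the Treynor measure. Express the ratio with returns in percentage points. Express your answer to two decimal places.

26.20

β = Cov / Var = 0.0193 / 0.0379 = 0.5092
Treynor = (Rp − Rf) / β = (14.42% − 1.08%) / 0.5092 = 13.34 / 0.5092 = 26.1980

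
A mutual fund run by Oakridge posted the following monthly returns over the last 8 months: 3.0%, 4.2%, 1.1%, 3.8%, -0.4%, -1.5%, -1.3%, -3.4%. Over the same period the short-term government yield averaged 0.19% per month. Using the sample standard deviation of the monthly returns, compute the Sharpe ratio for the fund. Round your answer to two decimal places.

r̄ = (3 + 4.2 + 1.1 + 3.8 − 0.4 − 1.5 − 1.3 − 3.4) / 8 = 0.6875%
Σ(r − r̄)² = (3 − 0.6875)² + (4.2 − 0.6875)² + (1.1 − 0.6875)² + … = 54.1688
σ = √[54.1688 / 7] = 2.7818%
Sharpe = (r̄ − rf) / σ = (0.6875 − 0.19) / 2.7818 = 0.4975 / 2.7818 = 0.1788

0.18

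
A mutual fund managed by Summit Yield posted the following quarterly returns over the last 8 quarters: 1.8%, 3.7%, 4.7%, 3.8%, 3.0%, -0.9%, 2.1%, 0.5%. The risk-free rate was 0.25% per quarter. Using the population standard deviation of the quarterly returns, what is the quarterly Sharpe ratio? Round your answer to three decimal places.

r̄ = (1.8 + 3.7 + 4.7 + 3.8 + 3 − 0.9 + 2.1 + 0.5) / 8 = 18.70 / 8 = 2.3375%
Population std dev = √[24.2188 / 8] = 1.7399%
Sharpe = (r̄ − rf) / σ = (2.3375 − 0.25) / 1.7399 = 2.0875 / 1.7399 = 1.1998

1.200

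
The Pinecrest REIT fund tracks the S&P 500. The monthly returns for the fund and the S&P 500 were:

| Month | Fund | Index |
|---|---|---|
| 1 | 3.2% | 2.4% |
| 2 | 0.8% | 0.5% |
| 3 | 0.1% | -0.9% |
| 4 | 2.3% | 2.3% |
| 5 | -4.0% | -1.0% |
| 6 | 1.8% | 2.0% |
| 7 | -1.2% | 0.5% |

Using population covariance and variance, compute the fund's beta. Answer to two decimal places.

1.42

r̄p = 0.4286%,  r̄m = 0.8286%
Cov = Σ(rp − r̄p)(rm − r̄m) / 7 = 2.5420
Var(rm) = Σ(rm − r̄m)² / 7 = 1.7935
β = Cov / Var = 2.5420 / 1.7935 = 1.4173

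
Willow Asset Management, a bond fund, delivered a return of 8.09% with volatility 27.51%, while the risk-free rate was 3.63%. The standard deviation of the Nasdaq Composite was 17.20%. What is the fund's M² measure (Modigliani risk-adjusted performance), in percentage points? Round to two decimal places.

6.42

Sharpe = (Rp − Rf) / σp = (8.09% − 3.63%) / 27.51% = 0.1621
M² = Rf + Sharpe × σm = 3.63% + 0.1621 × 17.20% = 6.4181%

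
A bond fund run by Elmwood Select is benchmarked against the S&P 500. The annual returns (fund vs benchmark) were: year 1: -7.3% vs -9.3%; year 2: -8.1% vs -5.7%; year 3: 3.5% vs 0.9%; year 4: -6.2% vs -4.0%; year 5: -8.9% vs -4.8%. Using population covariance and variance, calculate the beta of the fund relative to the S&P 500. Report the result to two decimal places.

r̄p = -5.4000%,  r̄m = -4.5800%
Cov = Σ(rp − r̄p)(rm − r̄m) / 5 = 12.2140
Var(rm) = Σ(rm − r̄m)² / 5 = 10.7896
β = Cov / Var = 12.2140 / 10.7896 = 1.1320

1.13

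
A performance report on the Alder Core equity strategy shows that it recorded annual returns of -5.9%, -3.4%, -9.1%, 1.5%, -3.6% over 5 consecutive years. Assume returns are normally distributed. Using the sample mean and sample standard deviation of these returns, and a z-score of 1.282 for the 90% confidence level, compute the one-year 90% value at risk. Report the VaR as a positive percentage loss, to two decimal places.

Mean return r̄ = -20.50 / 5 = -4.1000%
Sample std dev = √[60.3400 / 4] = 3.8839%
VaR = −(r̄ − z·σ) = −(-4.1000 − 1.282 × 3.8839) = −(-9.0792) = 9.0792%

9.08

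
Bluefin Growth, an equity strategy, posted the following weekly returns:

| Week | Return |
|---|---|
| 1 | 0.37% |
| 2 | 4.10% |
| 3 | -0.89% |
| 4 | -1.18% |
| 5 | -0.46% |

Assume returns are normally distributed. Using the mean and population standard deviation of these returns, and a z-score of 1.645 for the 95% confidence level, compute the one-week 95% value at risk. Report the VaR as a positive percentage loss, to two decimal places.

μ = (0.37 + 4.1 − 0.89 − 1.18 − 0.46) / 5 = 1.940 / 5 = 0.3880%
Σ(r − μ)² = 18.5903; population σ = √(18.5903/5) = 1.9282%
VaR = −(μ − z·σ) = −(0.3880 − 1.645 × 1.9282) = −(-2.7839) = 2.7839%

2.78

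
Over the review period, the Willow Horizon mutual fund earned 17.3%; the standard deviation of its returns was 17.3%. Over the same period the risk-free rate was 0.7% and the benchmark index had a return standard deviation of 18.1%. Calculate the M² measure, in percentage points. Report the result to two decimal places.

18.07

Sharpe = (Rp − Rf) / σp = (17.3% − 0.7%) / 17.3% = 0.9595
M² = Rf + Sharpe × σm = 0.7% + 0.9595 × 18.1% = 18.0670%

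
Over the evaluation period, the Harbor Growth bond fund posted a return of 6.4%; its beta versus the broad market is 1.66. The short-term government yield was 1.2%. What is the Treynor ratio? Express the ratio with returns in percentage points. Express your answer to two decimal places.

Treynor = (Rp − Rf) / β = (6.4% − 1.2%) / 1.66 = 5.20 / 1.66 = 3.1325

3.13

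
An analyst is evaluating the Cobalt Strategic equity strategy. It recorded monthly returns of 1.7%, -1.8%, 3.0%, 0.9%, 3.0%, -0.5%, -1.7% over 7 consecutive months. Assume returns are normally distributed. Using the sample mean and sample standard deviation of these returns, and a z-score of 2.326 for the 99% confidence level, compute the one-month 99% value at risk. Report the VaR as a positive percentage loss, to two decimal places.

4.10

μ = (1.7 − 1.8 + 3 + 0.9 + 3 − 0.5 − 1.7) / 7 = 4.60 / 7 = 0.6571%
Sample std dev = √[25.0571 / 6] = 2.0436%
VaR = −(μ − z·σ) = −(0.6571 − 2.326 × 2.0436) = −(-4.0963) = 4.0963%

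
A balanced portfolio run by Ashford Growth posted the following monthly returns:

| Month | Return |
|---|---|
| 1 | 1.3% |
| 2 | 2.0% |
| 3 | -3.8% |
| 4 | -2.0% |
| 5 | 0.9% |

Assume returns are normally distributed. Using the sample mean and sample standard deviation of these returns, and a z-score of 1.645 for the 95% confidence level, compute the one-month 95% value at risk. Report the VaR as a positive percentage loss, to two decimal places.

Mean return μ = -1.60 / 5 = -0.3200%
Sample σ = √[Σ(r − μ)² / 4] = √[24.4280 / 4] = √6.1070 = 2.4712%
VaR = −(μ − z·σ) = −(-0.3200 − 1.645 × 2.4712) = −(-4.3851) = 4.3851%

4.39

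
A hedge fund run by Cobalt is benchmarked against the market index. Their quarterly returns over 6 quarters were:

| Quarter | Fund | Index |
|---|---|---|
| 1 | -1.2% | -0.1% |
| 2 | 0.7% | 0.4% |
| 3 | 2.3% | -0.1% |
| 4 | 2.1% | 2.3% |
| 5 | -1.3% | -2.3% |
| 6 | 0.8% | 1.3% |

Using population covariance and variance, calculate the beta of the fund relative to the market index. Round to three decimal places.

r̄p = 0.5667%,  r̄m = 0.2500%
Cov = Σ(rp − r̄p)(rm − r̄m) / 6 = 1.3633
Var(rm) = Σ(rm − r̄m)² / 6 = 2.0125
β = Cov / Var = 1.3633 / 2.0125 = 0.6774

0.677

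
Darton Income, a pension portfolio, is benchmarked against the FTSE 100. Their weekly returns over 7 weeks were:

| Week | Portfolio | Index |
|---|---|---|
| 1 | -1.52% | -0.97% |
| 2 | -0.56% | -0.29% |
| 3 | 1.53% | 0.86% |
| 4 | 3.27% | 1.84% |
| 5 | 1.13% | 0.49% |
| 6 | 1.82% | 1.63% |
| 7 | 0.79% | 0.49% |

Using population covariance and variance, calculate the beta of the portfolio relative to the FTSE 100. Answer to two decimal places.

1.54

r̄p = 0.9229%,  r̄m = 0.5786%
Cov = Σ(rp − r̄p)(rm − r̄m) / 7 = 1.3056
Var(rm) = Σ(rm − r̄m)² / 7 = 0.8492
β = Cov / Var = 1.3056 / 0.8492 = 1.5374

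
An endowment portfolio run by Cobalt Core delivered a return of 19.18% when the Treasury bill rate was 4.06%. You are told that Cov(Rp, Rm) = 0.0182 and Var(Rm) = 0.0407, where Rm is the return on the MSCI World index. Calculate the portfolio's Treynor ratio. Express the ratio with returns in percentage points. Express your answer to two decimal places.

33.81

β = Cov / Var = 0.0182 / 0.0407 = 0.4472
Treynor = (Rp − Rf) / β = (19.18% − 4.06%) / 0.4472 = 15.12 / 0.4472 = 33.8104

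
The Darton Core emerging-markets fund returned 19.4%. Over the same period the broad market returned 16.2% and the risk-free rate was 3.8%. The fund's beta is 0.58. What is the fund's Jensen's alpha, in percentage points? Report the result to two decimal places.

CAPM expected return = Rf + β(Rm − Rf) = 3.8% + 0.58 × (16.2% − 3.8%) = 3.8 + 0.58 × 12.40 = 10.9920%
Jensen's α = Rp − E[R] = 19.4% − 10.9920% = 8.4080

8.41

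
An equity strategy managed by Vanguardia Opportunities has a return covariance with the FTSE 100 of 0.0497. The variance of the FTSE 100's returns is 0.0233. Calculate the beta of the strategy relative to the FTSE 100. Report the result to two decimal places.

β = Cov(Rp, Rm) / Var(Rm) = 0.0497 / 0.0233 = 2.1330

2.13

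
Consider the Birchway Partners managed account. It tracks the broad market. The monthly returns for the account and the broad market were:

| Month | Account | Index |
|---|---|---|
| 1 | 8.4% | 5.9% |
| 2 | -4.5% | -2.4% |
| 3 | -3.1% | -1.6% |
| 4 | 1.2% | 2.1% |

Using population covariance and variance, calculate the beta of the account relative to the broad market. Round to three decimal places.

r̄p = 0.5000%,  r̄m = 1.0000%
Cov = Σ(rp − r̄p)(rm − r̄m) / 4 = 16.4600
Var(rm) = Σ(rm − r̄m)² / 4 = 10.8850
β = Cov / Var = 16.4600 / 10.8850 = 1.5122

1.512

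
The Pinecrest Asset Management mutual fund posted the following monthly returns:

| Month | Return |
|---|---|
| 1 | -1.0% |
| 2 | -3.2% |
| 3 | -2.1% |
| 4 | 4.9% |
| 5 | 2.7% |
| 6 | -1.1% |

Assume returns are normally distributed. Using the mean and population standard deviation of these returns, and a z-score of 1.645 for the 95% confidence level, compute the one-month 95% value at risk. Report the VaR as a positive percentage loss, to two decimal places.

4.63

Mean return μ = 0.20 / 6 = 0.0333%
Σ(r − μ)² = 48.1533; population σ = √(48.1533/6) = 2.8329%
VaR = −(μ − z·σ) = −(0.0333 − 1.645 × 2.8329) = −(-4.6268) = 4.6268%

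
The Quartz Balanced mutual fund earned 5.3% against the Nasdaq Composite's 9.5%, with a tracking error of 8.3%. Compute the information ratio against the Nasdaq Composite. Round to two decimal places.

IR = (Rp − Rb) / TE = (5.3% − 9.5%) / 8.3% = -4.20% / 8.3% = -0.5060

-0.51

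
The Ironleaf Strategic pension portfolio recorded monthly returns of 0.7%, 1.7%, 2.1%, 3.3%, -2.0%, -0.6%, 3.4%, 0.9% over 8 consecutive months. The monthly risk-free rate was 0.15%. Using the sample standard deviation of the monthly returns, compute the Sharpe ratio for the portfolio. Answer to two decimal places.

0.56

r̄ = (0.7 + 1.7 + 2.1 + 3.3 − 2 − 0.6 + 3.4 + 0.9) / 8 = 9.50 / 8 = 1.1875%
Σ(r − r̄)² = (0.7 − 1.1875)² + (1.7 − 1.1875)² + (2.1 − 1.1875)² + … = 24.1288
sample σ = √(24.1288 / 7) = √3.4470 = 1.8566%
Sharpe = (r̄ − rf) / σ = (1.1875 − 0.15) / 1.8566 = 1.0375 / 1.8566 = 0.5588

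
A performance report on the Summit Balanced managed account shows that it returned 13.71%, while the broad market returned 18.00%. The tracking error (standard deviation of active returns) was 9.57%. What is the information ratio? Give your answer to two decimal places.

-0.45

IR = (Rp − Rb) / TE = (13.71% − 18.00%) / 9.57% = -4.29% / 9.57% = -0.4483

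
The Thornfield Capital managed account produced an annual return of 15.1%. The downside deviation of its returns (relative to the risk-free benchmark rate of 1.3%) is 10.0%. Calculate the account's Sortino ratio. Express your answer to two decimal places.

1.38

Sortino = (Rp − Rf) / σd = (15.1% − 1.3%) / 10.0% = 13.80% / 10.0% = 1.3800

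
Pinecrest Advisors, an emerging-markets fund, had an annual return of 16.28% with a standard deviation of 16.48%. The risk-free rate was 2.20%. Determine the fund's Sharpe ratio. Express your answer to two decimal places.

0.85

Sharpe = (Rp − Rf) / σp = (16.28% − 2.20%) / 16.48% = 14.08% / 16.48% = 0.8544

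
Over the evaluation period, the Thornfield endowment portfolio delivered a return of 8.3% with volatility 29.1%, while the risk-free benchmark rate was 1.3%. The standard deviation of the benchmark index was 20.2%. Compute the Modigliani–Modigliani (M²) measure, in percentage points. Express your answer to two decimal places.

6.16

Sharpe = (Rp − Rf) / σp = (8.3% − 1.3%) / 29.1% = 0.2405
M² = Rf + Sharpe × σm = 1.3% + 0.2405 × 20.2% = 6.1581%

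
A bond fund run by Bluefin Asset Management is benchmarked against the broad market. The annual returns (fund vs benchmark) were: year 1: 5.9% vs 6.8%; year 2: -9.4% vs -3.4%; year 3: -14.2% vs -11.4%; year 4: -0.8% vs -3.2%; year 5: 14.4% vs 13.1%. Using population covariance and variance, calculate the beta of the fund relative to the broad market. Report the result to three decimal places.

1.157

r̄p = -0.8200%,  r̄m = 0.3800%
Cov = Σ(rp − r̄p)(rm − r̄m) / 5 = 85.3436
Var(rm) = Σ(rm − r̄m)² / 5 = 73.7776
β = Cov / Var = 85.3436 / 73.7776 = 1.1568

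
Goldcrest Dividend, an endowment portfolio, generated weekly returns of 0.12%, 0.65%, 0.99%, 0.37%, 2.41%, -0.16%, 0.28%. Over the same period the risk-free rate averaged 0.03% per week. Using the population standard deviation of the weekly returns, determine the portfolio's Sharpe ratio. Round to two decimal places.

0.81

Mean return r̄ = 4.660 / 7 = 0.6657%
Σ(r − r̄)² = (0.12 − 0.6657)² + (0.65 − 0.6657)² + … = 4.3638
population σ = √(4.3638 / 7) = √0.6234 = 0.7896%
Sharpe = (r̄ − rf) / σ = (0.6657 − 0.03) / 0.7896 = 0.6357 / 0.7896 = 0.8051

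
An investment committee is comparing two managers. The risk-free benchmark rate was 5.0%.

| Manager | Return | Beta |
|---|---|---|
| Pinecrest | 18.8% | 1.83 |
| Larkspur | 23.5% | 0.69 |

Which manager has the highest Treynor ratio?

Larkspur

Pinecrest: Treynor = (18.8% − 5.0%) / 1.83 = 7.541
Larkspur: Treynor = (23.5% − 5.0%) / 0.69 = 26.812
Highest: Larkspur (26.812).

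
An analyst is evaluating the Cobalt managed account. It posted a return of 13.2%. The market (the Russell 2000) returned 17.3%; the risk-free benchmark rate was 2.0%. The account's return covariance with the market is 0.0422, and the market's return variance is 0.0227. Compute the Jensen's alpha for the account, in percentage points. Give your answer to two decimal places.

-17.24

β = Cov / Var = 0.0422 / 0.0227 = 1.8590
E[R] = Rf + β(Rm − Rf) = 2.0% + 1.8590 × (17.3% − 2.0%) = 30.4427%
α = Rp − E[R] = 13.2% − 30.4427% = -17.2427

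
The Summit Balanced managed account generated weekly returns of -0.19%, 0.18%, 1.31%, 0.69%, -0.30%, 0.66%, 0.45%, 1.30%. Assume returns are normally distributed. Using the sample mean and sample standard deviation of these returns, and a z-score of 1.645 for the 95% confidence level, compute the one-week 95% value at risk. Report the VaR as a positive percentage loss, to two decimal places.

r̄ = (-0.19 + 0.18 + 1.31 + 0.69 − 0.3 + 0.66 + 0.45 + 1.3) / 8 = 4.100 / 8 = 0.5125%
Sample σ = √[Σ(r − r̄)² / 7] = √[2.5776 / 7] = √0.3682 = 0.6068%
VaR = −(r̄ − z·σ) = −(0.5125 − 1.645 × 0.6068) = −(-0.4857) = 0.4857%

0.49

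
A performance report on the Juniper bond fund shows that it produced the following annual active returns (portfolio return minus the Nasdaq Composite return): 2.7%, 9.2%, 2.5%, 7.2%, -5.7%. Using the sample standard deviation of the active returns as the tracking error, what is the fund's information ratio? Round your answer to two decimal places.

r̄ = (2.7 + 9.2 + 2.5 + 7.2 − 5.7) / 5 = 3.1800%
Σ(r − r̄)² = 131.9480; sample σ = √(131.9480/4) = 5.7434%
IR = r̄ / tracking error = 3.1800 / 5.7434 = 0.5537

0.55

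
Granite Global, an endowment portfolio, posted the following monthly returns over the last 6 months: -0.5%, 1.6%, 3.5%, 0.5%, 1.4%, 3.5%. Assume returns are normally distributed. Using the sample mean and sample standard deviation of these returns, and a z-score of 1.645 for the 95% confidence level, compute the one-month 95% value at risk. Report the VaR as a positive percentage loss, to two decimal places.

0.97

r̄ = (-0.5 + 1.6 + 3.5 + 0.5 + 1.4 + 3.5) / 6 = 1.6667%
Σ(r − r̄)² = 12.8533; sample σ = √(12.8533/5) = 1.6033%
VaR = −(r̄ − z·σ) = −(1.6667 − 1.645 × 1.6033) = −(-0.9707) = 0.9707%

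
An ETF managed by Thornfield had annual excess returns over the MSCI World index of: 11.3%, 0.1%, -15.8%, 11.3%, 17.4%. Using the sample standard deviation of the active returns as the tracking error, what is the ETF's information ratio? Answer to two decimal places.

r̄ = (11.3 + 0.1 − 15.8 + 11.3 + 17.4) / 5 = 24.30 / 5 = 4.8600%
Σ(r − r̄)² = (11.3 − 4.8600)² + (0.1 − 4.8600)² + … = 689.6920
σ = √[689.6920 / 4] = 13.1310%
IR = r̄ / tracking error = 4.8600 / 13.1310 = 0.3701

0.37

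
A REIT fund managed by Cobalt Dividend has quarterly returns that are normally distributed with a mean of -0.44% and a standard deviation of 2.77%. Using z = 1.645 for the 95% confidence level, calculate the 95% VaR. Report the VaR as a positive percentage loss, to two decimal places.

VaR (as % loss) = −(μ − z·σ) = −(-0.44% − 1.645 × 2.77%) = −(-4.99665%) = 4.99665%

5.00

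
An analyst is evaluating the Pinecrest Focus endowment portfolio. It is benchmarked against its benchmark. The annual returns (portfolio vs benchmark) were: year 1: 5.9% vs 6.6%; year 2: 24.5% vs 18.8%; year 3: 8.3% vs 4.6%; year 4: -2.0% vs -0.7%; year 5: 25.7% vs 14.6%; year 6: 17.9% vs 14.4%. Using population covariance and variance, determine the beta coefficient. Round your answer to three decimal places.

1.437

r̄p = 13.3833%,  r̄m = 9.7167%
Cov = Σ(rp − r̄p)(rm − r̄m) / 6 = 65.3086
Var(rm) = Σ(rm − r̄m)² / 6 = 45.4481
β = Cov / Var = 65.3086 / 45.4481 = 1.4370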